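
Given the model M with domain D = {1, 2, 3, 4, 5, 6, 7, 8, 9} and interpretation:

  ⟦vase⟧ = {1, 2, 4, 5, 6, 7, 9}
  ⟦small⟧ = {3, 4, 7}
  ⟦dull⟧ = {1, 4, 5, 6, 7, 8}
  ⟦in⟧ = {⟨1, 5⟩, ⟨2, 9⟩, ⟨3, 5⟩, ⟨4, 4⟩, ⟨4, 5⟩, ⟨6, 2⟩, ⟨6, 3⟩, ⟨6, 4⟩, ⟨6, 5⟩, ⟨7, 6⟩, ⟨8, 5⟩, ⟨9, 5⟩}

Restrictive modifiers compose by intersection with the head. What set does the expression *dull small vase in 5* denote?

{4}

⟦in 5⟧ = {x : ⟨x, 5⟩ ∈ ⟦in⟧} = {1, 3, 4, 6, 8, 9}
⟦vase⟧ = {1, 2, 4, 5, 6, 7, 9}
… ∩ ⟦in 5⟧ = {1, 2, 4, 5, 6, 7, 9} ∩ {1, 3, 4, 6, 8, 9} = {1, 4, 6, 9}
… ∩ ⟦dull⟧ = {1, 4, 6, 9} ∩ {1, 4, 5, 6, 7, 8} = {1, 4, 6}
… ∩ ⟦small⟧ = {1, 4, 6} ∩ {3, 4, 7} = {4}
So ⟦dull small vase in 5⟧ = {4}.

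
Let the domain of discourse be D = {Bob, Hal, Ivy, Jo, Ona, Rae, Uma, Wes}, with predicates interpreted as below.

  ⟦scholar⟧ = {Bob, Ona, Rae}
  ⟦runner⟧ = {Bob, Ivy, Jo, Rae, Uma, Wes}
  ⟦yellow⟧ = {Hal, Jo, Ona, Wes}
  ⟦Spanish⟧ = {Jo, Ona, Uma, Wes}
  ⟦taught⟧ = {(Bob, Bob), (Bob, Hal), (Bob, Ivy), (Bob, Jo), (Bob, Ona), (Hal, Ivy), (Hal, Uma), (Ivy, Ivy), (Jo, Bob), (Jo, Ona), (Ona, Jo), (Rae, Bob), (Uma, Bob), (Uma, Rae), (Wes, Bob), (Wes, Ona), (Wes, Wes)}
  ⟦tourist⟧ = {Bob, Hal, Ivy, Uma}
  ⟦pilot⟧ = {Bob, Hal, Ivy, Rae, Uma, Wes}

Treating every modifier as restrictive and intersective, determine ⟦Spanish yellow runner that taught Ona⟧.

⟦that taught Ona⟧ = {x : ⟨x, Ona⟩ ∈ ⟦taught⟧} = {Bob, Jo, Wes}
⟦runner⟧ = {Bob, Ivy, Jo, Rae, Uma, Wes}
… ∩ ⟦that taught Ona⟧ = {Bob, Ivy, Jo, Rae, Uma, Wes} ∩ {Bob, Jo, Wes} = {Bob, Jo, Wes}
… ∩ ⟦Spanish⟧ = {Bob, Jo, Wes} ∩ {Jo, Ona, Uma, Wes} = {Jo, Wes}
… ∩ ⟦yellow⟧ = {Jo, Wes} ∩ {Hal, Jo, Ona, Wes} = {Jo, Wes}
So ⟦Spanish yellow runner that taught Ona⟧ = {Jo, Wes}.

{Jo, Wes}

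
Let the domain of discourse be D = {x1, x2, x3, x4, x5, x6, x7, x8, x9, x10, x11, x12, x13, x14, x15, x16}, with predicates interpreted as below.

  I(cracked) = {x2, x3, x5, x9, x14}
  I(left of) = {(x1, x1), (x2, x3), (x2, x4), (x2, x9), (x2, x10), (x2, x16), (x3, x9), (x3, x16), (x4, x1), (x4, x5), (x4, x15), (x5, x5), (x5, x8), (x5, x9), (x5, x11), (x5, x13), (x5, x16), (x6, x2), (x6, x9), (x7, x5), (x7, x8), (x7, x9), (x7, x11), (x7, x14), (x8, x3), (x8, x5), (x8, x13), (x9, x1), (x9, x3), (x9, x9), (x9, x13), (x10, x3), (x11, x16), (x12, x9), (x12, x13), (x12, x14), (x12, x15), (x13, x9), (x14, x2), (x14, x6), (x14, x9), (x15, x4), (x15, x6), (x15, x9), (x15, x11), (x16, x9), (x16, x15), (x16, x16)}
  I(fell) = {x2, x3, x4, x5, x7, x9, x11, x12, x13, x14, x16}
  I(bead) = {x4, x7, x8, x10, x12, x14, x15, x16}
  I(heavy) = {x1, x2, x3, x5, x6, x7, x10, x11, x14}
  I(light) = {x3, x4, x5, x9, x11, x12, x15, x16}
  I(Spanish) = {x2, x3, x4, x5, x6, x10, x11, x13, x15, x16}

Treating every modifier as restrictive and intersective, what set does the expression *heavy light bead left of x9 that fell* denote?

{}

⟦left of x9⟧ = {x : ⟨x, x9⟩ ∈ ⟦left of⟧} = {x2, x3, x5, x6, x7, x9, x12, x13, x14, x15, x16}
⟦that fell⟧ = ⟦fell⟧ = {x2, x3, x4, x5, x7, x9, x11, x12, x13, x14, x16}
⟦bead⟧ = {x4, x7, x8, x10, x12, x14, x15, x16}
… ∩ ⟦left of x9⟧ = {x4, x7, x8, x10, x12, x14, x15, x16} ∩ {x2, x3, x5, x6, x7, x9, x12, x13, x14, x15, x16} = {x7, x12, x14, x15, x16}
… ∩ ⟦that fell⟧ = {x7, x12, x14, x15, x16} ∩ {x2, x3, x4, x5, x7, x9, x11, x12, x13, x14, x16} = {x7, x12, x14, x16}
… ∩ ⟦heavy⟧ = {x7, x12, x14, x16} ∩ {x1, x2, x3, x5, x6, x7, x10, x11, x14} = {x7, x14}
… ∩ ⟦light⟧ = {x7, x14} ∩ {x3, x4, x5, x9, x11, x12, x15, x16} = ∅
So ⟦heavy light bead left of x9 that fell⟧ = {}.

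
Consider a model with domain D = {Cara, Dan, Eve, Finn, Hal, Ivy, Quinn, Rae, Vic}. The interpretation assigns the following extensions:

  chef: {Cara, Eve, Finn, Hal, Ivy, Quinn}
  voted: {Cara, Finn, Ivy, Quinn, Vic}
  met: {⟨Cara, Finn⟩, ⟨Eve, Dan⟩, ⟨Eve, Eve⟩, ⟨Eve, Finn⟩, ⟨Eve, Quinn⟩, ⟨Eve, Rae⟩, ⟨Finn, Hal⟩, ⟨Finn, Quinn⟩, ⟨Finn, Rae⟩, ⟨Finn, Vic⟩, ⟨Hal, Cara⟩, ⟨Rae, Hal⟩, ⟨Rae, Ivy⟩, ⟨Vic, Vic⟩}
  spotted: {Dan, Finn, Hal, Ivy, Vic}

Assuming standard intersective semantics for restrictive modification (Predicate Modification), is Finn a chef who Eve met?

yes

⟦who Eve met⟧ = {x : ⟨Eve, x⟩ ∈ ⟦met⟧} = {Dan, Eve, Finn, Quinn, Rae}
⟦chef⟧ = {Cara, Eve, Finn, Hal, Ivy, Quinn}
… ∩ ⟦who Eve met⟧ = {Cara, Eve, Finn, Hal, Ivy, Quinn} ∩ {Dan, Eve, Finn, Quinn, Rae} = {Eve, Finn, Quinn}
⟦chef who Eve met⟧ = {Eve, Finn, Quinn}; Finn ∈ this set.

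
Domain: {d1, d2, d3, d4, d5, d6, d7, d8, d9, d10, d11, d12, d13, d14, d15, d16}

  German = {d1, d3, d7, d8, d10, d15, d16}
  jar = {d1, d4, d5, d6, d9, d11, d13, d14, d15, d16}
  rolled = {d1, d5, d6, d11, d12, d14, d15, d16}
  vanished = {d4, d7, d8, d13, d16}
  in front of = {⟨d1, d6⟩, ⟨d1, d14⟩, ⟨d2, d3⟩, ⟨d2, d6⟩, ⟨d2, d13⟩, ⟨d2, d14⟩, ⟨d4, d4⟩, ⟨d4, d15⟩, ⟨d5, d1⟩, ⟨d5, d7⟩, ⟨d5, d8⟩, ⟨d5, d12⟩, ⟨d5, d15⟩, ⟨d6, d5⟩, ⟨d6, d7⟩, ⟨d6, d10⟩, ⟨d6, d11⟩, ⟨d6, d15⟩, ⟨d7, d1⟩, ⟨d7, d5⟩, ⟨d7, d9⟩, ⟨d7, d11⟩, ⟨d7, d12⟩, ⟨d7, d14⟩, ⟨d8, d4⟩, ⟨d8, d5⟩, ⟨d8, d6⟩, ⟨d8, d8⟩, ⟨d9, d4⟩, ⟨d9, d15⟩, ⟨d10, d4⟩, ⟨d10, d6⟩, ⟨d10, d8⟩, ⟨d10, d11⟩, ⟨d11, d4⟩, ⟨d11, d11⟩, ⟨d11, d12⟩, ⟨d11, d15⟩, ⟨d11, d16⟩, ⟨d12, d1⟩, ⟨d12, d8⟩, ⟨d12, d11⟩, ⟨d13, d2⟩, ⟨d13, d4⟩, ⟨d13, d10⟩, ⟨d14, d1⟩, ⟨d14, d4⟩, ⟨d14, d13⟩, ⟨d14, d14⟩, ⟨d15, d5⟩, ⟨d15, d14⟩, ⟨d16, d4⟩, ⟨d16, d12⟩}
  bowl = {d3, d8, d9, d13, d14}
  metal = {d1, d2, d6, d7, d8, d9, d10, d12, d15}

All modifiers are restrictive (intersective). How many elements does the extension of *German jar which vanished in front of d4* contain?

1

⟦which vanished⟧ = ⟦vanished⟧ = {d4, d7, d8, d13, d16}
⟦in front of d4⟧ = {x : ⟨x, d4⟩ ∈ ⟦in front of⟧} = {d4, d8, d9, d10, d11, d13, d14, d16}
⟦jar⟧ = {d1, d4, d5, d6, d9, d11, d13, d14, d15, d16}
… ∩ ⟦which vanished⟧ = {d1, d4, d5, d6, d9, d11, d13, d14, d15, d16} ∩ {d4, d7, d8, d13, d16} = {d4, d13, d16}
… ∩ ⟦in front of d4⟧ = {d4, d13, d16} ∩ {d4, d8, d9, d10, d11, d13, d14, d16} = {d4, d13, d16}
… ∩ ⟦German⟧ = {d4, d13, d16} ∩ {d1, d3, d7, d8, d10, d15, d16} = {d16}
⟦German jar which vanished in front of d4⟧ = {d16}, so the cardinality is 1.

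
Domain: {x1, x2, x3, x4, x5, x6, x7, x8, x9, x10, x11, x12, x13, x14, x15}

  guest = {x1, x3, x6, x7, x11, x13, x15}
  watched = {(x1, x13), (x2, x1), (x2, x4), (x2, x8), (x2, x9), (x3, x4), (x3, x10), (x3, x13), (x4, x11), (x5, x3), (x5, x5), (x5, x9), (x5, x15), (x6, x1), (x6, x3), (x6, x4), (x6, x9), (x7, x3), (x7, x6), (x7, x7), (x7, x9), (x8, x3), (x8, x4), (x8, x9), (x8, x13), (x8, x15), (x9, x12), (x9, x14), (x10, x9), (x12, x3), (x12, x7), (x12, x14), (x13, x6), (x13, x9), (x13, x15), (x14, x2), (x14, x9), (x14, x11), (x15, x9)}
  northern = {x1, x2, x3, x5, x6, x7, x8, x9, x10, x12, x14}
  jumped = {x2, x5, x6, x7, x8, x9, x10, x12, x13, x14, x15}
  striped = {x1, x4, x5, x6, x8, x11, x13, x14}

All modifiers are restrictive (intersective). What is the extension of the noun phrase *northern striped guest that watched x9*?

{x6}

⟦that watched x9⟧ = {x : ⟨x, x9⟩ ∈ ⟦watched⟧} = {x2, x5, x6, x7, x8, x10, x13, x14, x15}
⟦guest⟧ = {x1, x3, x6, x7, x11, x13, x15}
… ∩ ⟦that watched x9⟧ = {x1, x3, x6, x7, x11, x13, x15} ∩ {x2, x5, x6, x7, x8, x10, x13, x14, x15} = {x6, x7, x13, x15}
… ∩ ⟦northern⟧ = {x6, x7, x13, x15} ∩ {x1, x2, x3, x5, x6, x7, x8, x9, x10, x12, x14} = {x6, x7}
… ∩ ⟦striped⟧ = {x6, x7} ∩ {x1, x4, x5, x6, x8, x11, x13, x14} = {x6}
So ⟦northern striped guest that watched x9⟧ = {x6}.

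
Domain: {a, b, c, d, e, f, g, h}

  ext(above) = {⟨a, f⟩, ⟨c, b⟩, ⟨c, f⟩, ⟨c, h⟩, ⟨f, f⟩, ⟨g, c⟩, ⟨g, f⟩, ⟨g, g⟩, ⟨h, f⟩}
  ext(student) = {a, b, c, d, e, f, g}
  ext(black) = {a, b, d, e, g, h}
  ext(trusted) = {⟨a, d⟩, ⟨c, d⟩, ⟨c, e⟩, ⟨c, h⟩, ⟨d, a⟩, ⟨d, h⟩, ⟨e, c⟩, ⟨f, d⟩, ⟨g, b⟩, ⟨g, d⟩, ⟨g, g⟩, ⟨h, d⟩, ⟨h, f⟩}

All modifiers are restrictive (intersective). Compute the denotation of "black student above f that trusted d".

{a, g}

⟦above f⟧ = {x : ⟨x, f⟩ ∈ ⟦above⟧} = {a, c, f, g, h}
⟦that trusted d⟧ = {x : ⟨x, d⟩ ∈ ⟦trusted⟧} = {a, c, f, g, h}
⟦student⟧ = {a, b, c, d, e, f, g}
… ∩ ⟦above f⟧ = {a, b, c, d, e, f, g} ∩ {a, c, f, g, h} = {a, c, f, g}
… ∩ ⟦that trusted d⟧ = {a, c, f, g} ∩ {a, c, f, g, h} = {a, c, f, g}
… ∩ ⟦black⟧ = {a, c, f, g} ∩ {a, b, d, e, g, h} = {a, g}
So ⟦black student above f that trusted d⟧ = {a, g}.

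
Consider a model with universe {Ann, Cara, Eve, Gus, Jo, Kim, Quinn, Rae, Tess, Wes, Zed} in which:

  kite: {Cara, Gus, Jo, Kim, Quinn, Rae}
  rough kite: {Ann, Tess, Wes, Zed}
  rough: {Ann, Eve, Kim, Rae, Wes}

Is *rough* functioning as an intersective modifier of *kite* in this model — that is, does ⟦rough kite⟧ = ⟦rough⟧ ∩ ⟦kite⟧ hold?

no

⟦rough⟧ ∩ ⟦kite⟧ = {Ann, Eve, Kim, Rae, Wes} ∩ {Cara, Gus, Jo, Kim, Quinn, Rae} = {Kim, Rae}
Observed ⟦rough kite⟧ = {Ann, Tess, Wes, Zed}.
These differ, so the modifier is not intersective in this model.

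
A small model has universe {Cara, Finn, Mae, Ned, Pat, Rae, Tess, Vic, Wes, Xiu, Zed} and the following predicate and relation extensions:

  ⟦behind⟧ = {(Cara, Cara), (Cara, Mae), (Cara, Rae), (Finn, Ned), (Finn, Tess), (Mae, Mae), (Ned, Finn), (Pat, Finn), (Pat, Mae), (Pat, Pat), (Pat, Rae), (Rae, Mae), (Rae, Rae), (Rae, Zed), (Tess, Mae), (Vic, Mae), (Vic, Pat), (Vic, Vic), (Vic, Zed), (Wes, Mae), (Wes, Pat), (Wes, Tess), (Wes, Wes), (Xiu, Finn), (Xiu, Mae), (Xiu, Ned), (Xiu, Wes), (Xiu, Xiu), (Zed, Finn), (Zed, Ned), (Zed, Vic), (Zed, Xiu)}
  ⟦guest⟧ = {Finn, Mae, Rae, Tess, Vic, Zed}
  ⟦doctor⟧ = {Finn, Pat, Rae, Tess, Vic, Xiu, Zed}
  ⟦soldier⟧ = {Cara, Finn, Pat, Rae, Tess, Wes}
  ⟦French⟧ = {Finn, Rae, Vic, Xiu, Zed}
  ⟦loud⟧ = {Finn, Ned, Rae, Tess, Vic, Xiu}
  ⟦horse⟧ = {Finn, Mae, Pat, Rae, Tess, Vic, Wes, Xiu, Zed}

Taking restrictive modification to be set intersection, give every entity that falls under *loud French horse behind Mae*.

⟦behind Mae⟧ = {x : ⟨x, Mae⟩ ∈ ⟦behind⟧} = {Cara, Mae, Pat, Rae, Tess, Vic, Wes, Xiu}
⟦horse⟧ = {Finn, Mae, Pat, Rae, Tess, Vic, Wes, Xiu, Zed}
… ∩ ⟦behind Mae⟧ = {Finn, Mae, Pat, Rae, Tess, Vic, Wes, Xiu, Zed} ∩ {Cara, Mae, Pat, Rae, Tess, Vic, Wes, Xiu} = {Mae, Pat, Rae, Tess, Vic, Wes, Xiu}
… ∩ ⟦loud⟧ = {Mae, Pat, Rae, Tess, Vic, Wes, Xiu} ∩ {Finn, Ned, Rae, Tess, Vic, Xiu} = {Rae, Tess, Vic, Xiu}
… ∩ ⟦French⟧ = {Rae, Tess, Vic, Xiu} ∩ {Finn, Rae, Vic, Xiu, Zed} = {Rae, Vic, Xiu}
So ⟦loud French horse behind Mae⟧ = {Rae, Vic, Xiu}.

{Rae, Vic, Xiu}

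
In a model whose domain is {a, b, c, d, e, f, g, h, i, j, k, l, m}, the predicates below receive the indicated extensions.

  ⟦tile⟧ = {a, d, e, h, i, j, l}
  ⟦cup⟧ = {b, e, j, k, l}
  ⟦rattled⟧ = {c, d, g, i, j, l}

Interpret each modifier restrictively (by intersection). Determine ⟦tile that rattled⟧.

⟦that rattled⟧ = ⟦rattled⟧ = {c, d, g, i, j, l}
⟦tile⟧ = {a, d, e, h, i, j, l}
… ∩ ⟦that rattled⟧ = {a, d, e, h, i, j, l} ∩ {c, d, g, i, j, l} = {d, i, j, l}
So ⟦tile that rattled⟧ = {d, i, j, l}.

{d, i, j, l}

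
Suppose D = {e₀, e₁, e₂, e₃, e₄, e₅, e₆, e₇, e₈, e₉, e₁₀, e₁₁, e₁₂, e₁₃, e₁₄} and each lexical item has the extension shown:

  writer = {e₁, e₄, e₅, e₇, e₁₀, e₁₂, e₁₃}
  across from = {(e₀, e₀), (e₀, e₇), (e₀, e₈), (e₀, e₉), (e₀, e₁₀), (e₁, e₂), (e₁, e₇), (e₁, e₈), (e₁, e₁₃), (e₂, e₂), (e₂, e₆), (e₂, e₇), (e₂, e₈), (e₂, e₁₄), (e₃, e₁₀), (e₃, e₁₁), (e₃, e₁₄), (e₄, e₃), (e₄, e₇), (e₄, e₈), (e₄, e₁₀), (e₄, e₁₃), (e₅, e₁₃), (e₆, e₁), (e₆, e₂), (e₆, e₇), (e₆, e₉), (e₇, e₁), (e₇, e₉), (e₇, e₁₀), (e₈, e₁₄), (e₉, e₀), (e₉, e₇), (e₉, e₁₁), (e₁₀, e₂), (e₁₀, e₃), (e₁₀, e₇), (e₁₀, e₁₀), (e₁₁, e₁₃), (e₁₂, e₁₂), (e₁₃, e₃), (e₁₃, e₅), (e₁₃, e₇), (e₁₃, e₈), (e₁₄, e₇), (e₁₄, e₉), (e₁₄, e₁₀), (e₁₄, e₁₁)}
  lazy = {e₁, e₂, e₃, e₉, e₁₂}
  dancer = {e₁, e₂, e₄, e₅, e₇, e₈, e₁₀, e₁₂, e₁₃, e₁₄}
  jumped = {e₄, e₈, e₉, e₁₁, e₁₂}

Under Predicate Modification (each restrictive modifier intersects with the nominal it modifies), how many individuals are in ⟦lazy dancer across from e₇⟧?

⟦across from e₇⟧ = {x : ⟨x, e₇⟩ ∈ ⟦across from⟧} = {e₀, e₁, e₂, e₄, e₆, e₉, e₁₀, e₁₃, e₁₄}
⟦dancer⟧ = {e₁, e₂, e₄, e₅, e₇, e₈, e₁₀, e₁₂, e₁₃, e₁₄}
… ∩ ⟦across from e₇⟧ = {e₁, e₂, e₄, e₅, e₇, e₈, e₁₀, e₁₂, e₁₃, e₁₄} ∩ {e₀, e₁, e₂, e₄, e₆, e₉, e₁₀, e₁₃, e₁₄} = {e₁, e₂, e₄, e₁₀, e₁₃, e₁₄}
… ∩ ⟦lazy⟧ = {e₁, e₂, e₄, e₁₀, e₁₃, e₁₄} ∩ {e₁, e₂, e₃, e₉, e₁₂} = {e₁, e₂}
⟦lazy dancer across from e₇⟧ = {e₁, e₂}, so the cardinality is 2.

2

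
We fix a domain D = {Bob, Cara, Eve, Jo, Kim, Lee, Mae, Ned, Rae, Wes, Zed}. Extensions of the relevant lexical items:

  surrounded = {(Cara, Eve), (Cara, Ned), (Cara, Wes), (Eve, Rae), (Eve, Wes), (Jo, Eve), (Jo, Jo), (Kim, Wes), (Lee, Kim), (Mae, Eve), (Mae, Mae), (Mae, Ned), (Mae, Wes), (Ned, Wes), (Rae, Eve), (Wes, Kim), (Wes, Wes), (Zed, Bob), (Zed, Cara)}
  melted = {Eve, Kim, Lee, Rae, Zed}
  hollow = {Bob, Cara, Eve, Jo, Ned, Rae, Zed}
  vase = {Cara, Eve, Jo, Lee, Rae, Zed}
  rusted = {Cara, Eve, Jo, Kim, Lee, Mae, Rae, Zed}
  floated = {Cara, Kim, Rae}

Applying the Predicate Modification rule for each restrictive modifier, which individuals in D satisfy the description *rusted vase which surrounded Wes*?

{Cara, Eve}

⟦which surrounded Wes⟧ = {x : ⟨x, Wes⟩ ∈ ⟦surrounded⟧} = {Cara, Eve, Kim, Mae, Ned, Wes}
⟦vase⟧ = {Cara, Eve, Jo, Lee, Rae, Zed}
… ∩ ⟦which surrounded Wes⟧ = {Cara, Eve, Jo, Lee, Rae, Zed} ∩ {Cara, Eve, Kim, Mae, Ned, Wes} = {Cara, Eve}
… ∩ ⟦rusted⟧ = {Cara, Eve} ∩ {Cara, Eve, Jo, Kim, Lee, Mae, Rae, Zed} = {Cara, Eve}
So ⟦rusted vase which surrounded Wes⟧ = {Cara, Eve}.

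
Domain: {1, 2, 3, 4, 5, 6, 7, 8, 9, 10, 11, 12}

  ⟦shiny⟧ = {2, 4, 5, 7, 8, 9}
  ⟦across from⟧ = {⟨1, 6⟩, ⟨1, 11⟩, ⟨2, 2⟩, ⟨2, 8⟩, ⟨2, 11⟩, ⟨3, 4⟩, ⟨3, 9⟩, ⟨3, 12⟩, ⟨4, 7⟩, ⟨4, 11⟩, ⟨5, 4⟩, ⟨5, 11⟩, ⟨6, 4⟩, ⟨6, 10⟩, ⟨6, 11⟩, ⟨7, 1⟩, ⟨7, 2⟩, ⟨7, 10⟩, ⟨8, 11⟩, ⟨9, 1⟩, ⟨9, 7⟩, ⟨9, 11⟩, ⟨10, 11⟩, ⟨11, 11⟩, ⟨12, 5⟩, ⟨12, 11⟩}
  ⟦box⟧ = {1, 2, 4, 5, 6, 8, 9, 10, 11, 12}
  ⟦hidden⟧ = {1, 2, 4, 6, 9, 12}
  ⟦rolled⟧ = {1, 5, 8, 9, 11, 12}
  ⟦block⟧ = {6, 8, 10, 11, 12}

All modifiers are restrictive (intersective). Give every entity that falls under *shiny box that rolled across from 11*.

⟦that rolled⟧ = ⟦rolled⟧ = {1, 5, 8, 9, 11, 12}
⟦across from 11⟧ = {x : ⟨x, 11⟩ ∈ ⟦across from⟧} = {1, 2, 4, 5, 6, 8, 9, 10, 11, 12}
⟦box⟧ = {1, 2, 4, 5, 6, 8, 9, 10, 11, 12}
… ∩ ⟦that rolled⟧ = {1, 2, 4, 5, 6, 8, 9, 10, 11, 12} ∩ {1, 5, 8, 9, 11, 12} = {1, 5, 8, 9, 11, 12}
… ∩ ⟦across from 11⟧ = {1, 5, 8, 9, 11, 12} ∩ {1, 2, 4, 5, 6, 8, 9, 10, 11, 12} = {1, 5, 8, 9, 11, 12}
… ∩ ⟦shiny⟧ = {1, 5, 8, 9, 11, 12} ∩ {2, 4, 5, 7, 8, 9} = {5, 8, 9}
So ⟦shiny box that rolled across from 11⟧ = {5, 8, 9}.

{5, 8, 9}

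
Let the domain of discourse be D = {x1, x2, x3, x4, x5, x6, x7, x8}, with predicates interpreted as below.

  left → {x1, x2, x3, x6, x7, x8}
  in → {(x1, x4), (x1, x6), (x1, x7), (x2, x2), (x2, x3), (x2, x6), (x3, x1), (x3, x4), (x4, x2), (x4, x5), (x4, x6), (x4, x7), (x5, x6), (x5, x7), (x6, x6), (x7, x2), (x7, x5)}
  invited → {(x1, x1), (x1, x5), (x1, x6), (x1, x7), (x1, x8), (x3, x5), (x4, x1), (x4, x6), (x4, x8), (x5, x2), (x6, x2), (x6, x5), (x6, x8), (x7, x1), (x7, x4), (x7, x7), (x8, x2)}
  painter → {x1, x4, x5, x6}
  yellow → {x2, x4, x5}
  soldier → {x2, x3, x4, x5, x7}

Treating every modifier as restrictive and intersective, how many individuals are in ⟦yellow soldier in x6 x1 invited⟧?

⟦in x6⟧ = {x : ⟨x, x6⟩ ∈ ⟦in⟧} = {x1, x2, x4, x5, x6}
⟦x1 invited⟧ = {x : ⟨x1, x⟩ ∈ ⟦invited⟧} = {x1, x5, x6, x7, x8}
⟦soldier⟧ = {x2, x3, x4, x5, x7}
… ∩ ⟦in x6⟧ = {x2, x3, x4, x5, x7} ∩ {x1, x2, x4, x5, x6} = {x2, x4, x5}
… ∩ ⟦x1 invited⟧ = {x2, x4, x5} ∩ {x1, x5, x6, x7, x8} = {x5}
… ∩ ⟦yellow⟧ = {x5} ∩ {x2, x4, x5} = {x5}
⟦yellow soldier in x6 x1 invited⟧ = {x5}, so the cardinality is 1.

1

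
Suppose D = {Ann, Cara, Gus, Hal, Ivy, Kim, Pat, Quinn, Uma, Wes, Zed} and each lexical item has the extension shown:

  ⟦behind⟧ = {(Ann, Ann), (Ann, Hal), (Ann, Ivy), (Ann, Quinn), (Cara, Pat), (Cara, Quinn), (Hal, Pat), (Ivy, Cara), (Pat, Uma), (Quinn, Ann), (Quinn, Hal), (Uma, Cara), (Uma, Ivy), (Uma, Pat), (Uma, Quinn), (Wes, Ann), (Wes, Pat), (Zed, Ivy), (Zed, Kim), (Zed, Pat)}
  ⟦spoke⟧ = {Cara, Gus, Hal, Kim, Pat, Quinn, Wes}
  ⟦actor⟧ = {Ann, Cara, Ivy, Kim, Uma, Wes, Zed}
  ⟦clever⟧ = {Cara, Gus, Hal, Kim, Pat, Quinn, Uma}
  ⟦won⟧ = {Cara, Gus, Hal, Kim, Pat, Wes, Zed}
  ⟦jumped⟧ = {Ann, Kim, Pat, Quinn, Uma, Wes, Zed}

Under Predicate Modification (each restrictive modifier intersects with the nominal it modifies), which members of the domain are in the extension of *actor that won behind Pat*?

⟦that won⟧ = ⟦won⟧ = {Cara, Gus, Hal, Kim, Pat, Wes, Zed}
⟦behind Pat⟧ = {x : ⟨x, Pat⟩ ∈ ⟦behind⟧} = {Cara, Hal, Uma, Wes, Zed}
⟦actor⟧ = {Ann, Cara, Ivy, Kim, Uma, Wes, Zed}
… ∩ ⟦that won⟧ = {Ann, Cara, Ivy, Kim, Uma, Wes, Zed} ∩ {Cara, Gus, Hal, Kim, Pat, Wes, Zed} = {Cara, Kim, Wes, Zed}
… ∩ ⟦behind Pat⟧ = {Cara, Kim, Wes, Zed} ∩ {Cara, Hal, Uma, Wes, Zed} = {Cara, Wes, Zed}
So ⟦actor that won behind Pat⟧ = {Cara, Wes, Zed}.

{Cara, Wes, Zed}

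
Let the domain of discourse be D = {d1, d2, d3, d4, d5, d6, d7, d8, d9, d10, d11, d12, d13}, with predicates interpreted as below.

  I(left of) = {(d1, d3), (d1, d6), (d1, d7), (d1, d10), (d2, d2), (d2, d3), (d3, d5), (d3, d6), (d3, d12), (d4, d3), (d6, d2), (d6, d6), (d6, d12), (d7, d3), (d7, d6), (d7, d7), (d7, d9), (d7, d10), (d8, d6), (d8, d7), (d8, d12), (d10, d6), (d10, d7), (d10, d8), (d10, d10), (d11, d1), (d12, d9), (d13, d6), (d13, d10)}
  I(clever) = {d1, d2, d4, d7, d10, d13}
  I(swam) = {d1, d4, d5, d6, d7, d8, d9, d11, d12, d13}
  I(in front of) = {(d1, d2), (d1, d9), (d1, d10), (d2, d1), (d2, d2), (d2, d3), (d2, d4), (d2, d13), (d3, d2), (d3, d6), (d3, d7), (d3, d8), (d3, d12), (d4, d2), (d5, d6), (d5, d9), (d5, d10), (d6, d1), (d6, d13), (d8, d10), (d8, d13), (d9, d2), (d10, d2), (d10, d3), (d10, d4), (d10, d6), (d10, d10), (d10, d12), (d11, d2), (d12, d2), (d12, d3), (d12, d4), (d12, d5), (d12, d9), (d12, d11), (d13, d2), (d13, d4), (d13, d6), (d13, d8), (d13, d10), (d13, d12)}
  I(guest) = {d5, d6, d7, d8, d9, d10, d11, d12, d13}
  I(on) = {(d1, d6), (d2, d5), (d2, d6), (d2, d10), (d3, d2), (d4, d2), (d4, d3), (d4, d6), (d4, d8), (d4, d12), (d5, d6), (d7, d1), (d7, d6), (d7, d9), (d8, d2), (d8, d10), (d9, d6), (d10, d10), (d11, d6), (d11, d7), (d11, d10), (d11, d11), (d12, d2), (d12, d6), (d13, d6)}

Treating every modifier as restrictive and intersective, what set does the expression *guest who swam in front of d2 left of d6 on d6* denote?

⟦who swam⟧ = ⟦swam⟧ = {d1, d4, d5, d6, d7, d8, d9, d11, d12, d13}
⟦in front of d2⟧ = {x : ⟨x, d2⟩ ∈ ⟦in front of⟧} = {d1, d2, d3, d4, d9, d10, d11, d12, d13}
⟦left of d6⟧ = {x : ⟨x, d6⟩ ∈ ⟦left of⟧} = {d1, d3, d6, d7, d8, d10, d13}
⟦on d6⟧ = {x : ⟨x, d6⟩ ∈ ⟦on⟧} = {d1, d2, d4, d5, d7, d9, d11, d12, d13}
⟦guest⟧ = {d5, d6, d7, d8, d9, d10, d11, d12, d13}
… ∩ ⟦who swam⟧ = {d5, d6, d7, d8, d9, d10, d11, d12, d13} ∩ {d1, d4, d5, d6, d7, d8, d9, d11, d12, d13} = {d5, d6, d7, d8, d9, d11, d12, d13}
… ∩ ⟦in front of d2⟧ = {d5, d6, d7, d8, d9, d11, d12, d13} ∩ {d1, d2, d3, d4, d9, d10, d11, d12, d13} = {d9, d11, d12, d13}
… ∩ ⟦left of d6⟧ = {d9, d11, d12, d13} ∩ {d1, d3, d6, d7, d8, d10, d13} = {d13}
… ∩ ⟦on d6⟧ = {d13} ∩ {d1, d2, d4, d5, d7, d9, d11, d12, d13} = {d13}
So ⟦guest who swam in front of d2 left of d6 on d6⟧ = {d13}.

{d13}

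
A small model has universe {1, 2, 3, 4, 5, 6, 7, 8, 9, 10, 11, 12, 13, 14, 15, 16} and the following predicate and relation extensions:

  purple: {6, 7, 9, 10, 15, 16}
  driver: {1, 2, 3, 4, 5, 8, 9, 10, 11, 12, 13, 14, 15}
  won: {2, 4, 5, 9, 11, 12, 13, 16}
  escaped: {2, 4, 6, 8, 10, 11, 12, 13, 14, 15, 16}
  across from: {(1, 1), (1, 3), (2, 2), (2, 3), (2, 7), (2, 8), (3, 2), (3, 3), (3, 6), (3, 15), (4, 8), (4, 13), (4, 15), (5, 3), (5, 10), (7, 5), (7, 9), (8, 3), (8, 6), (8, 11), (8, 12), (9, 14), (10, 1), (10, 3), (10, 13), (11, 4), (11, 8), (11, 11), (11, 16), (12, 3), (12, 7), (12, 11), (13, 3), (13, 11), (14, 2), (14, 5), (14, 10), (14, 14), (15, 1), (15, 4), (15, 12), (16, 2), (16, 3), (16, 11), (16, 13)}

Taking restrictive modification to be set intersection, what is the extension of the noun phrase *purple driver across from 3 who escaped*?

{10}

⟦across from 3⟧ = {x : ⟨x, 3⟩ ∈ ⟦across from⟧} = {1, 2, 3, 5, 8, 10, 12, 13, 16}
⟦who escaped⟧ = ⟦escaped⟧ = {2, 4, 6, 8, 10, 11, 12, 13, 14, 15, 16}
⟦driver⟧ = {1, 2, 3, 4, 5, 8, 9, 10, 11, 12, 13, 14, 15}
… ∩ ⟦across from 3⟧ = {1, 2, 3, 4, 5, 8, 9, 10, 11, 12, 13, 14, 15} ∩ {1, 2, 3, 5, 8, 10, 12, 13, 16} = {1, 2, 3, 5, 8, 10, 12, 13}
… ∩ ⟦who escaped⟧ = {1, 2, 3, 5, 8, 10, 12, 13} ∩ {2, 4, 6, 8, 10, 11, 12, 13, 14, 15, 16} = {2, 8, 10, 12, 13}
… ∩ ⟦purple⟧ = {2, 8, 10, 12, 13} ∩ {6, 7, 9, 10, 15, 16} = {10}
So ⟦purple driver across from 3 who escaped⟧ = {10}.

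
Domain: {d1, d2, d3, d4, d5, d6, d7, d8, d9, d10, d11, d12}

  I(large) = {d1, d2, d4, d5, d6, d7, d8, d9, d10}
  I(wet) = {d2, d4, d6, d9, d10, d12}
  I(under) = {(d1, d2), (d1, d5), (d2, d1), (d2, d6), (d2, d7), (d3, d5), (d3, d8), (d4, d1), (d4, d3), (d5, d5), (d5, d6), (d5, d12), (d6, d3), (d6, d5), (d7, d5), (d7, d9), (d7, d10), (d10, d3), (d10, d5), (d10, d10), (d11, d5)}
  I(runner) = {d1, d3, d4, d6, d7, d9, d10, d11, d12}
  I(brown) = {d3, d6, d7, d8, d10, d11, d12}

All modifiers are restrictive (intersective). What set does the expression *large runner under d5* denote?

⟦under d5⟧ = {x : ⟨x, d5⟩ ∈ ⟦under⟧} = {d1, d3, d5, d6, d7, d10, d11}
⟦runner⟧ = {d1, d3, d4, d6, d7, d9, d10, d11, d12}
… ∩ ⟦under d5⟧ = {d1, d3, d4, d6, d7, d9, d10, d11, d12} ∩ {d1, d3, d5, d6, d7, d10, d11} = {d1, d3, d6, d7, d10, d11}
… ∩ ⟦large⟧ = {d1, d3, d6, d7, d10, d11} ∩ {d1, d2, d4, d5, d6, d7, d8, d9, d10} = {d1, d6, d7, d10}
So ⟦large runner under d5⟧ = {d1, d6, d7, d10}.

{d1, d6, d7, d10}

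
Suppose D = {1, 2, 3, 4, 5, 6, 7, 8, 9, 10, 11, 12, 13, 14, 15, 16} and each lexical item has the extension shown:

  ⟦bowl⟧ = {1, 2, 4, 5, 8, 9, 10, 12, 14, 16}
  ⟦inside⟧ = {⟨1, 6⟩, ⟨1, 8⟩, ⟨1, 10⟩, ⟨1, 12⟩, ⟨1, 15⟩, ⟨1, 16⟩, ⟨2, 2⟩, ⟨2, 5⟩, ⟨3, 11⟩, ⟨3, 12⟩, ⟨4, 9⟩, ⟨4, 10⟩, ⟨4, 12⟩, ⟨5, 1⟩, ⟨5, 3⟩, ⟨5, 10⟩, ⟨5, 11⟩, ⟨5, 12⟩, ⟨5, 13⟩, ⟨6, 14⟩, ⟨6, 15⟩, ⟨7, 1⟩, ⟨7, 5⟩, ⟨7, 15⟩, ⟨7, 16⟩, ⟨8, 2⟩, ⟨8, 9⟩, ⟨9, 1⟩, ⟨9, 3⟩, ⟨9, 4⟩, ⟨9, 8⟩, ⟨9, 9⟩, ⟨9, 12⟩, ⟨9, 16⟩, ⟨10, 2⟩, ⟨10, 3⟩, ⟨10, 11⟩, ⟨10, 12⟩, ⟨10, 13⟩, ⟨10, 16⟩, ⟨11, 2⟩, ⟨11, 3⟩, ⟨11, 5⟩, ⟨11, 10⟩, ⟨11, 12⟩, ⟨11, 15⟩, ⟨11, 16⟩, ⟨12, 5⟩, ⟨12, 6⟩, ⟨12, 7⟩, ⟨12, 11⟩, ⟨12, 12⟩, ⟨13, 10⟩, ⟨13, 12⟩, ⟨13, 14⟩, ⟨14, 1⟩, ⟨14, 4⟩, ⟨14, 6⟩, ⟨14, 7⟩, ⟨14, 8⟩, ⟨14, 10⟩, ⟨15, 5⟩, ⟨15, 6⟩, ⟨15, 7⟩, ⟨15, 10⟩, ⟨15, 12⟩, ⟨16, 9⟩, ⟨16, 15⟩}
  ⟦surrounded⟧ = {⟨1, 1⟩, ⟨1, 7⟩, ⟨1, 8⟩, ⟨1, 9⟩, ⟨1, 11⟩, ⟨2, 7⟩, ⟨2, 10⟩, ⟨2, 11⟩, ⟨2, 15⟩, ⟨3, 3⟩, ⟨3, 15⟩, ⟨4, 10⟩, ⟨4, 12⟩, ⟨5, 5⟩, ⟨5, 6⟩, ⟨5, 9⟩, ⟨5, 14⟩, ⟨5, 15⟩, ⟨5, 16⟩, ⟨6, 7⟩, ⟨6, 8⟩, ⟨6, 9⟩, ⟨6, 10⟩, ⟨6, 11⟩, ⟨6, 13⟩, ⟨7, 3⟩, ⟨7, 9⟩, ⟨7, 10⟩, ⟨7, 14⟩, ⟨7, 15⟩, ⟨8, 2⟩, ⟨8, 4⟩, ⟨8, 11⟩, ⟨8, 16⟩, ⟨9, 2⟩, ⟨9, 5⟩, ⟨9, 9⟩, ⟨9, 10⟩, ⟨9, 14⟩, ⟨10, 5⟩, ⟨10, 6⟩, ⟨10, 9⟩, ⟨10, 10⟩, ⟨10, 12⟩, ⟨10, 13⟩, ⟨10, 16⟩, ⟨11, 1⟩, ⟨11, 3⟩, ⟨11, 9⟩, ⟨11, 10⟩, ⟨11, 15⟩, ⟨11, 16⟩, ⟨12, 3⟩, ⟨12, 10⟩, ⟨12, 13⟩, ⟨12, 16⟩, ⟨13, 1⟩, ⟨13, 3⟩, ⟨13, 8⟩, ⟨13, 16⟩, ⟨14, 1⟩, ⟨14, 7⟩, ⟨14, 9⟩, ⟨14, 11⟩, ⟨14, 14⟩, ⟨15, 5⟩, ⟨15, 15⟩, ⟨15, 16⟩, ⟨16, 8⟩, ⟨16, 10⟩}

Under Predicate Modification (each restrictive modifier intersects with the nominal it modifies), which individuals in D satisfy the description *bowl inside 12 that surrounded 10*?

⟦inside 12⟧ = {x : ⟨x, 12⟩ ∈ ⟦inside⟧} = {1, 3, 4, 5, 9, 10, 11, 12, 13, 15}
⟦that surrounded 10⟧ = {x : ⟨x, 10⟩ ∈ ⟦surrounded⟧} = {2, 4, 6, 7, 9, 10, 11, 12, 16}
⟦bowl⟧ = {1, 2, 4, 5, 8, 9, 10, 12, 14, 16}
… ∩ ⟦inside 12⟧ = {1, 2, 4, 5, 8, 9, 10, 12, 14, 16} ∩ {1, 3, 4, 5, 9, 10, 11, 12, 13, 15} = {1, 4, 5, 9, 10, 12}
… ∩ ⟦that surrounded 10⟧ = {1, 4, 5, 9, 10, 12} ∩ {2, 4, 6, 7, 9, 10, 11, 12, 16} = {4, 9, 10, 12}
So ⟦bowl inside 12 that surrounded 10⟧ = {4, 9, 10, 12}.

{4, 9, 10, 12}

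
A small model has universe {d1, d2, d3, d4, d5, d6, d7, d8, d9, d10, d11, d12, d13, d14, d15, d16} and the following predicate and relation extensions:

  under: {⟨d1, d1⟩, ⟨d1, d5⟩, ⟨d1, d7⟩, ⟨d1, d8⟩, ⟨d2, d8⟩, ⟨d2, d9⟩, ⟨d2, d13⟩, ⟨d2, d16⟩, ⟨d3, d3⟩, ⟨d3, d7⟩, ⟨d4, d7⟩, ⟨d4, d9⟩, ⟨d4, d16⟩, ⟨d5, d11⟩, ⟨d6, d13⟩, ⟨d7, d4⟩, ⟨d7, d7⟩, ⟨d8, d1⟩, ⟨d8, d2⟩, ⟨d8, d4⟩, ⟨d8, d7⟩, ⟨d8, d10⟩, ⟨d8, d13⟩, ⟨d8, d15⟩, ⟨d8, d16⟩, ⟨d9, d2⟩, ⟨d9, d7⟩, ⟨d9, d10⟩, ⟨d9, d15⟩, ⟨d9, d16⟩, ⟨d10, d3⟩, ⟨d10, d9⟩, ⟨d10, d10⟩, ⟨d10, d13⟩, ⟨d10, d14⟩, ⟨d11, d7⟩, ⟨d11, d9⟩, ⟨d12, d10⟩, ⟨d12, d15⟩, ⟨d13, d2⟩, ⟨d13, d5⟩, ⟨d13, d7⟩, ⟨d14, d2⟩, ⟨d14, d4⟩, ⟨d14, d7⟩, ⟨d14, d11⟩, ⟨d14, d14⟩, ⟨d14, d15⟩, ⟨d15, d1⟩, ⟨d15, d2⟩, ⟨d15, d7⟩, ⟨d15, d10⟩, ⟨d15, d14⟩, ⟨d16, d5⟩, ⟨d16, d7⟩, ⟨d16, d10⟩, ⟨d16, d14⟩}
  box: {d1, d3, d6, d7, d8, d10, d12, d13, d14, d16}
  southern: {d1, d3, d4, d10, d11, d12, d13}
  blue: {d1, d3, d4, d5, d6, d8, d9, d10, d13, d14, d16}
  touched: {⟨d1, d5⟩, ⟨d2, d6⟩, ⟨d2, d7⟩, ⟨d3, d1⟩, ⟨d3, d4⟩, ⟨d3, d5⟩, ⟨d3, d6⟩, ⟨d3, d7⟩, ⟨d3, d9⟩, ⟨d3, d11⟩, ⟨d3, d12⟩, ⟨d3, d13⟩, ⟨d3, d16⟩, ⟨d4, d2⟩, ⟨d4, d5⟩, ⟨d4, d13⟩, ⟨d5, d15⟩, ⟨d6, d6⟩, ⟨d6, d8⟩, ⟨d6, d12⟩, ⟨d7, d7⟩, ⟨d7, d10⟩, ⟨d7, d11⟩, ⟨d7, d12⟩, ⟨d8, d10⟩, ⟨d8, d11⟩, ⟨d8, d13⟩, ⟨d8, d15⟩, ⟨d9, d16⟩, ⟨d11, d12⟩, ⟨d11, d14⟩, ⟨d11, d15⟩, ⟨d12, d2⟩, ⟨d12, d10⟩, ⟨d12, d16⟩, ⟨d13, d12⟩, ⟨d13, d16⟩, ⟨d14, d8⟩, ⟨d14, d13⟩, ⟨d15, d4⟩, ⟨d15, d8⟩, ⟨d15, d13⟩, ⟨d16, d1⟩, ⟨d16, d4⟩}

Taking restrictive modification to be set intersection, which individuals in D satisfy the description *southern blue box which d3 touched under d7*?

⟦which d3 touched⟧ = {x : ⟨d3, x⟩ ∈ ⟦touched⟧} = {d1, d4, d5, d6, d7, d9, d11, d12, d13, d16}
⟦under d7⟧ = {x : ⟨x, d7⟩ ∈ ⟦under⟧} = {d1, d3, d4, d7, d8, d9, d11, d13, d14, d15, d16}
⟦box⟧ = {d1, d3, d6, d7, d8, d10, d12, d13, d14, d16}
… ∩ ⟦which d3 touched⟧ = {d1, d3, d6, d7, d8, d10, d12, d13, d14, d16} ∩ {d1, d4, d5, d6, d7, d9, d11, d12, d13, d16} = {d1, d6, d7, d12, d13, d16}
… ∩ ⟦under d7⟧ = {d1, d6, d7, d12, d13, d16} ∩ {d1, d3, d4, d7, d8, d9, d11, d13, d14, d15, d16} = {d1, d7, d13, d16}
… ∩ ⟦southern⟧ = {d1, d7, d13, d16} ∩ {d1, d3, d4, d10, d11, d12, d13} = {d1, d13}
… ∩ ⟦blue⟧ = {d1, d13} ∩ {d1, d3, d4, d5, d6, d8, d9, d10, d13, d14, d16} = {d1, d13}
So ⟦southern blue box which d3 touched under d7⟧ = {d1, d13}.

{d1, d13}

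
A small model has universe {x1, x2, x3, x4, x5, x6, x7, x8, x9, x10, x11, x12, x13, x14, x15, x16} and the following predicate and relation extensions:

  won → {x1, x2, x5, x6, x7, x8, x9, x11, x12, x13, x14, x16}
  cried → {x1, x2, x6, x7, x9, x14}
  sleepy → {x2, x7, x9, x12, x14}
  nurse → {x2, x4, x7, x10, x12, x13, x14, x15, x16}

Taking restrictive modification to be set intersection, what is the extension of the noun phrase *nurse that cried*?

⟦that cried⟧ = ⟦cried⟧ = {x1, x2, x6, x7, x9, x14}
⟦nurse⟧ = {x2, x4, x7, x10, x12, x13, x14, x15, x16}
… ∩ ⟦that cried⟧ = {x2, x4, x7, x10, x12, x13, x14, x15, x16} ∩ {x1, x2, x6, x7, x9, x14} = {x2, x7, x14}
So ⟦nurse that cried⟧ = {x2, x7, x14}.

{x2, x7, x14}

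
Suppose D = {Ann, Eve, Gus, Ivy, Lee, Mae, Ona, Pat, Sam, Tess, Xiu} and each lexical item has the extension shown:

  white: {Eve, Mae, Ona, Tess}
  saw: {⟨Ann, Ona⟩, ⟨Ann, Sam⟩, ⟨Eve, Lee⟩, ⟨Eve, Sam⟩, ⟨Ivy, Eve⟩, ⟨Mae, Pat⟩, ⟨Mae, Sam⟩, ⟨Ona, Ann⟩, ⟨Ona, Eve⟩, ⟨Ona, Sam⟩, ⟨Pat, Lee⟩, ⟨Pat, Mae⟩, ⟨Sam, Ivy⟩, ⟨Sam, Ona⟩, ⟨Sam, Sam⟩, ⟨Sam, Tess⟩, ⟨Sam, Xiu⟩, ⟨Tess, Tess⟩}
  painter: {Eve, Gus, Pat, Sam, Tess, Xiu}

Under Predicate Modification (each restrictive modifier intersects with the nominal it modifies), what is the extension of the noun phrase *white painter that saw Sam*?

{Eve}

⟦that saw Sam⟧ = {x : ⟨x, Sam⟩ ∈ ⟦saw⟧} = {Ann, Eve, Mae, Ona, Sam}
⟦painter⟧ = {Eve, Gus, Pat, Sam, Tess, Xiu}
… ∩ ⟦that saw Sam⟧ = {Eve, Gus, Pat, Sam, Tess, Xiu} ∩ {Ann, Eve, Mae, Ona, Sam} = {Eve, Sam}
… ∩ ⟦white⟧ = {Eve, Sam} ∩ {Eve, Mae, Ona, Tess} = {Eve}
So ⟦white painter that saw Sam⟧ = {Eve}.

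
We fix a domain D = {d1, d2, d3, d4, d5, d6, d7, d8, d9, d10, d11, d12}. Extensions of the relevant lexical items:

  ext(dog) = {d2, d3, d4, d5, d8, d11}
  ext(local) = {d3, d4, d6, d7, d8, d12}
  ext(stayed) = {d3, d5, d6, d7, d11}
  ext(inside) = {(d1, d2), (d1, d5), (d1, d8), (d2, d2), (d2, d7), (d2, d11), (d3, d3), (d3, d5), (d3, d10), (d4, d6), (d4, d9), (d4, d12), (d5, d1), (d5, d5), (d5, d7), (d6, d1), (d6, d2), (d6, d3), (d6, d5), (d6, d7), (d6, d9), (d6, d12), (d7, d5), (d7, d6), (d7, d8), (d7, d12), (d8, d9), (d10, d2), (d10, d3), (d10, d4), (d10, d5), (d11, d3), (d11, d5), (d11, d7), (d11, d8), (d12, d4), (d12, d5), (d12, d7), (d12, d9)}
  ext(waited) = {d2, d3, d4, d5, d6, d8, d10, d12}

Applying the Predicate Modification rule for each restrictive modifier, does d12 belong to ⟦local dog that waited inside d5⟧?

no

⟦that waited⟧ = ⟦waited⟧ = {d2, d3, d4, d5, d6, d8, d10, d12}
⟦inside d5⟧ = {x : ⟨x, d5⟩ ∈ ⟦inside⟧} = {d1, d3, d5, d6, d7, d10, d11, d12}
⟦dog⟧ = {d2, d3, d4, d5, d8, d11}
… ∩ ⟦that waited⟧ = {d2, d3, d4, d5, d8, d11} ∩ {d2, d3, d4, d5, d6, d8, d10, d12} = {d2, d3, d4, d5, d8}
… ∩ ⟦inside d5⟧ = {d2, d3, d4, d5, d8} ∩ {d1, d3, d5, d6, d7, d10, d11, d12} = {d3, d5}
… ∩ ⟦local⟧ = {d3, d5} ∩ {d3, d4, d6, d7, d8, d12} = {d3}
⟦local dog that waited inside d5⟧ = {d3}; d12 ∉ this set.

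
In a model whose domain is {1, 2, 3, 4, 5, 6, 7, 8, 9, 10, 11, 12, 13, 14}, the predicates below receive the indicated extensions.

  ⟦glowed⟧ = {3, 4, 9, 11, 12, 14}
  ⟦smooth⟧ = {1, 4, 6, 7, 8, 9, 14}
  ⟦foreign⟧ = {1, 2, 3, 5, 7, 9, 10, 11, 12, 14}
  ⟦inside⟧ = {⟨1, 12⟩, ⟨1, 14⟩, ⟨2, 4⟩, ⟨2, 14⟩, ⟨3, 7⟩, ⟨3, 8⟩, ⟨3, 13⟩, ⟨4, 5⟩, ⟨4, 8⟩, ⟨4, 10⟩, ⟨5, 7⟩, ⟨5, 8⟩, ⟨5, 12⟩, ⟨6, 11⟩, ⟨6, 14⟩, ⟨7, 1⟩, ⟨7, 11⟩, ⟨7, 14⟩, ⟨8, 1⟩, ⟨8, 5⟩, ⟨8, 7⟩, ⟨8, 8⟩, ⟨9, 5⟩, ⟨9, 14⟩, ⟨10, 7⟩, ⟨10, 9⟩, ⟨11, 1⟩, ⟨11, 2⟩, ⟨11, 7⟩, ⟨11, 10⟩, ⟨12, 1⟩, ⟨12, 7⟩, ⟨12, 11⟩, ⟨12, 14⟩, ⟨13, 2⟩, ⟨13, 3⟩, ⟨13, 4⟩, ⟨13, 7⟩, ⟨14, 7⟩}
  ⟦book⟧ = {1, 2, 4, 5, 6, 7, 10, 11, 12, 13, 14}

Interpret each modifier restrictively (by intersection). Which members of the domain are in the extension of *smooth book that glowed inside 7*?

{14}

⟦that glowed⟧ = ⟦glowed⟧ = {3, 4, 9, 11, 12, 14}
⟦inside 7⟧ = {x : ⟨x, 7⟩ ∈ ⟦inside⟧} = {3, 5, 8, 10, 11, 12, 13, 14}
⟦book⟧ = {1, 2, 4, 5, 6, 7, 10, 11, 12, 13, 14}
… ∩ ⟦that glowed⟧ = {1, 2, 4, 5, 6, 7, 10, 11, 12, 13, 14} ∩ {3, 4, 9, 11, 12, 14} = {4, 11, 12, 14}
… ∩ ⟦inside 7⟧ = {4, 11, 12, 14} ∩ {3, 5, 8, 10, 11, 12, 13, 14} = {11, 12, 14}
… ∩ ⟦smooth⟧ = {11, 12, 14} ∩ {1, 4, 6, 7, 8, 9, 14} = {14}
So ⟦smooth book that glowed inside 7⟧ = {14}.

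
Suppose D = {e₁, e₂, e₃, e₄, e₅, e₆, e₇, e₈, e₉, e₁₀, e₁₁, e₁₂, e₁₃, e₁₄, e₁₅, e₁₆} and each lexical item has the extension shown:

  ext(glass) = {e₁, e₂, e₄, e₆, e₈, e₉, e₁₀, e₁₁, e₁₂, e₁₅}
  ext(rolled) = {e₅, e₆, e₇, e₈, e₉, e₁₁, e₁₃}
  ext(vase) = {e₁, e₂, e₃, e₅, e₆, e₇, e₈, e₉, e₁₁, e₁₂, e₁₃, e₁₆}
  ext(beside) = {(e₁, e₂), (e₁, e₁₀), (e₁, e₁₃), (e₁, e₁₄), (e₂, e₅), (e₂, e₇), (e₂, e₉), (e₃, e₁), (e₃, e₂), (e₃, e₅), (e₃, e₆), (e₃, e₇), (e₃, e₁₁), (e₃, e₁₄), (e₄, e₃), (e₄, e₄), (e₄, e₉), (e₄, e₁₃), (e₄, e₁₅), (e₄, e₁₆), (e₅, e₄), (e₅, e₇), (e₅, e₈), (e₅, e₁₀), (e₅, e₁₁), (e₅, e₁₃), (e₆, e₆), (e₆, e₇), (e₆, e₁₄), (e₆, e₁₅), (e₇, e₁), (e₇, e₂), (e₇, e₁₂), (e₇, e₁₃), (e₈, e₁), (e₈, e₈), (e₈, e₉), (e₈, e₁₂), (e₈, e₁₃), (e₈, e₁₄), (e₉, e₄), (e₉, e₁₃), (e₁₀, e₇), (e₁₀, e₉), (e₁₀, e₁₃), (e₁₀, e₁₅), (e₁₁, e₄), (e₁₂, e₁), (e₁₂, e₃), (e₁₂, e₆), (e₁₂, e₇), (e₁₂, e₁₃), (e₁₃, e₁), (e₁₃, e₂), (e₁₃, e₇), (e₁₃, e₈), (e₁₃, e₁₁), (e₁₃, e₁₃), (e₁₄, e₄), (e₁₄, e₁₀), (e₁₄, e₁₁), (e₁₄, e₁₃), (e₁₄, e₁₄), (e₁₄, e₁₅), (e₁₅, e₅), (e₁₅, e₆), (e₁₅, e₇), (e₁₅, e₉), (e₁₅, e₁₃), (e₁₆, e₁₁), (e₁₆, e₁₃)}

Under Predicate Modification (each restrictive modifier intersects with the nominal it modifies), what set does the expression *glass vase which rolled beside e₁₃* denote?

⟦which rolled⟧ = ⟦rolled⟧ = {e₅, e₆, e₇, e₈, e₉, e₁₁, e₁₃}
⟦beside e₁₃⟧ = {x : ⟨x, e₁₃⟩ ∈ ⟦beside⟧} = {e₁, e₄, e₅, e₇, e₈, e₉, e₁₀, e₁₂, e₁₃, e₁₄, e₁₅, e₁₆}
⟦vase⟧ = {e₁, e₂, e₃, e₅, e₆, e₇, e₈, e₉, e₁₁, e₁₂, e₁₃, e₁₆}
… ∩ ⟦which rolled⟧ = {e₁, e₂, e₃, e₅, e₆, e₇, e₈, e₉, e₁₁, e₁₂, e₁₃, e₁₆} ∩ {e₅, e₆, e₇, e₈, e₉, e₁₁, e₁₃} = {e₅, e₆, e₇, e₈, e₉, e₁₁, e₁₃}
… ∩ ⟦beside e₁₃⟧ = {e₅, e₆, e₇, e₈, e₉, e₁₁, e₁₃} ∩ {e₁, e₄, e₅, e₇, e₈, e₉, e₁₀, e₁₂, e₁₃, e₁₄, e₁₅, e₁₆} = {e₅, e₇, e₈, e₉, e₁₃}
… ∩ ⟦glass⟧ = {e₅, e₇, e₈, e₉, e₁₃} ∩ {e₁, e₂, e₄, e₆, e₈, e₉, e₁₀, e₁₁, e₁₂, e₁₅} = {e₈, e₉}
So ⟦glass vase which rolled beside e₁₃⟧ = {e₈, e₉}.

{e₈, e₉}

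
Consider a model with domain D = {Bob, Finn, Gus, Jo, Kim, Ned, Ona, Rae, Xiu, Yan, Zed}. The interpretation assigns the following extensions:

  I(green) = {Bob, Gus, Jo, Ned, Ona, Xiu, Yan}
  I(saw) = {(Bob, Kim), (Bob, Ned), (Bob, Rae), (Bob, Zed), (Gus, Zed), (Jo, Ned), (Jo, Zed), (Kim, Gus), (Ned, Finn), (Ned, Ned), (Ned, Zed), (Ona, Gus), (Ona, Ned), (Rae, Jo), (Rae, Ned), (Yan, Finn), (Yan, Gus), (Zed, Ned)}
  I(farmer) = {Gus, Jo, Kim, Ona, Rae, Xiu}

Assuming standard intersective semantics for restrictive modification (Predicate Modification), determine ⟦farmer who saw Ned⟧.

⟦who saw Ned⟧ = {x : ⟨x, Ned⟩ ∈ ⟦saw⟧} = {Bob, Jo, Ned, Ona, Rae, Zed}
⟦farmer⟧ = {Gus, Jo, Kim, Ona, Rae, Xiu}
… ∩ ⟦who saw Ned⟧ = {Gus, Jo, Kim, Ona, Rae, Xiu} ∩ {Bob, Jo, Ned, Ona, Rae, Zed} = {Jo, Ona, Rae}
So ⟦farmer who saw Ned⟧ = {Jo, Ona, Rae}.

{Jo, Ona, Rae}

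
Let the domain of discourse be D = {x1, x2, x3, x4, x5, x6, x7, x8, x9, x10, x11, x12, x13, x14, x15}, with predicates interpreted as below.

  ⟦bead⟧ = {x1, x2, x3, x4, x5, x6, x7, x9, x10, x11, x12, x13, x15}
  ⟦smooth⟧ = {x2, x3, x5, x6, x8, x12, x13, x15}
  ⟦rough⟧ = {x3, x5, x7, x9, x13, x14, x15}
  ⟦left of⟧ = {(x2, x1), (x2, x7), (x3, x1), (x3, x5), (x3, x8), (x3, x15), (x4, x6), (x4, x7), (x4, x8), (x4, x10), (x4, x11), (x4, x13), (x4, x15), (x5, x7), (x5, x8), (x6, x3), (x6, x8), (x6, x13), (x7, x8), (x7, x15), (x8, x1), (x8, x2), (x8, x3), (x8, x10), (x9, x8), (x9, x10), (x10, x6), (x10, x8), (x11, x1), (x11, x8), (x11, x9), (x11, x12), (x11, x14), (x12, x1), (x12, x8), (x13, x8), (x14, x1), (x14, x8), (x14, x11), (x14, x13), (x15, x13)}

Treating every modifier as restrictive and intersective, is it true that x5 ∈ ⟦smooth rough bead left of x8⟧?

⟦left of x8⟧ = {x : ⟨x, x8⟩ ∈ ⟦left of⟧} = {x3, x4, x5, x6, x7, x9, x10, x11, x12, x13, x14}
⟦bead⟧ = {x1, x2, x3, x4, x5, x6, x7, x9, x10, x11, x12, x13, x15}
… ∩ ⟦left of x8⟧ = {x1, x2, x3, x4, x5, x6, x7, x9, x10, x11, x12, x13, x15} ∩ {x3, x4, x5, x6, x7, x9, x10, x11, x12, x13, x14} = {x3, x4, x5, x6, x7, x9, x10, x11, x12, x13}
… ∩ ⟦smooth⟧ = {x3, x4, x5, x6, x7, x9, x10, x11, x12, x13} ∩ {x2, x3, x5, x6, x8, x12, x13, x15} = {x3, x5, x6, x12, x13}
… ∩ ⟦rough⟧ = {x3, x5, x6, x12, x13} ∩ {x3, x5, x7, x9, x13, x14, x15} = {x3, x5, x13}
⟦smooth rough bead left of x8⟧ = {x3, x5, x13}; x5 ∈ this set.

yes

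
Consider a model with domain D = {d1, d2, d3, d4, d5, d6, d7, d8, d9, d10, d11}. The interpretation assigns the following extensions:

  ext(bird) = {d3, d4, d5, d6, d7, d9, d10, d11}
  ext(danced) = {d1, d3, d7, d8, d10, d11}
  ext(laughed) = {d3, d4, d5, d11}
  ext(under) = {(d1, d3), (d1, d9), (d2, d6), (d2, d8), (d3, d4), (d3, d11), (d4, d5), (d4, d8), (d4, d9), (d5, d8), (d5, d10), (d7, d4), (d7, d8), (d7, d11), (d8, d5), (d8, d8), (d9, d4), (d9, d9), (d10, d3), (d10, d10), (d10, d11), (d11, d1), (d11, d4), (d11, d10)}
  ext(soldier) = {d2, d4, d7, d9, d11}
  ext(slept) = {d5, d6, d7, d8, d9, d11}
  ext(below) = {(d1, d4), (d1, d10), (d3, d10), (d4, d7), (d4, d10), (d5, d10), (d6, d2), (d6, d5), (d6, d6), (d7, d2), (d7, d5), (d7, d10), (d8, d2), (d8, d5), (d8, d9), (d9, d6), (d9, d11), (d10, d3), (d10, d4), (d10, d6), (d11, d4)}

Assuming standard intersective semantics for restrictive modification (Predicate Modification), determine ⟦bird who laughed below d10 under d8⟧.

⟦who laughed⟧ = ⟦laughed⟧ = {d3, d4, d5, d11}
⟦below d10⟧ = {x : ⟨x, d10⟩ ∈ ⟦below⟧} = {d1, d3, d4, d5, d7}
⟦under d8⟧ = {x : ⟨x, d8⟩ ∈ ⟦under⟧} = {d2, d4, d5, d7, d8}
⟦bird⟧ = {d3, d4, d5, d6, d7, d9, d10, d11}
… ∩ ⟦who laughed⟧ = {d3, d4, d5, d6, d7, d9, d10, d11} ∩ {d3, d4, d5, d11} = {d3, d4, d5, d11}
… ∩ ⟦below d10⟧ = {d3, d4, d5, d11} ∩ {d1, d3, d4, d5, d7} = {d3, d4, d5}
… ∩ ⟦under d8⟧ = {d3, d4, d5} ∩ {d2, d4, d5, d7, d8} = {d4, d5}
So ⟦bird who laughed below d10 under d8⟧ = {d4, d5}.

{d4, d5}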